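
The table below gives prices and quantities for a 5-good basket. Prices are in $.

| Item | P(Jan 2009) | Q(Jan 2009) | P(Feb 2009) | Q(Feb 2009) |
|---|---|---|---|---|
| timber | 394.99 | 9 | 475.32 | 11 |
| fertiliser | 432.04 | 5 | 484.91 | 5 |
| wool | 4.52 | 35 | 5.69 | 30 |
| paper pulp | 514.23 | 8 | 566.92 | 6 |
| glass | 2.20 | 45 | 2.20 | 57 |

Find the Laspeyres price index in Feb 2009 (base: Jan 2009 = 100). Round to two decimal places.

114.37

Laspeyres price index uses base-period quantities as weights.
ΣP(Feb 2009)·Q(Jan 2009) = 475.32×9 + 484.91×5 + 5.69×35 + 566.92×8 + 2.20×45 = 4277.88 + 2424.55 + 199.15 + 4535.36 + 99 = 11535.94
ΣP(Jan 2009)·Q(Jan 2009) = 394.99×9 + 432.04×5 + 4.52×35 + 514.23×8 + 2.20×45 = 3554.91 + 2160.2 + 158.2 + 4113.84 + 99 = 10086.15
Index = 11535.94 / 10086.15 × 100 = 114.3741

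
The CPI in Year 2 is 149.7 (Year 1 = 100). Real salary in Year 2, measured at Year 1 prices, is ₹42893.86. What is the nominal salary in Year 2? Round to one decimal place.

64212.1

Nominal = Real × (Index/100) = 42893.86 × (149.7/100)
        = 42893.86 × 1.497 = 64212.1084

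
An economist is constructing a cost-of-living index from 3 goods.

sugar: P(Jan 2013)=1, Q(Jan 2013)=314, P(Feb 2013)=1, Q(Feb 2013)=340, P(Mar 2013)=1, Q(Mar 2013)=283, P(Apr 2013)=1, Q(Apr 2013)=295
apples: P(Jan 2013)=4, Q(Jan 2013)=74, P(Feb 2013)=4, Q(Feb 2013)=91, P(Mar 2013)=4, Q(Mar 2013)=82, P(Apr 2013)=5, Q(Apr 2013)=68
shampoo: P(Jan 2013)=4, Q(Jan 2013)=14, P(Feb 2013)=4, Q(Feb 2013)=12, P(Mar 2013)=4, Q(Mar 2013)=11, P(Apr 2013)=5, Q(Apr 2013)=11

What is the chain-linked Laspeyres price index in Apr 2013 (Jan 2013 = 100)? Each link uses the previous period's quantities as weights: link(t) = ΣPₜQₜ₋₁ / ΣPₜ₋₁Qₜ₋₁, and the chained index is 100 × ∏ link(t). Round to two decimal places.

Link Jan 2013→Feb 2013:
ΣP(Feb 2013)Q(Jan 2013) = 1×314 + 4×74 + 4×14 = 314 + 296 + 56 = 666
ΣP(Jan 2013)Q(Jan 2013) = 1×314 + 4×74 + 4×14 = 314 + 296 + 56 = 666
link = 666/666 = 1.000000
Link Feb 2013→Mar 2013:
ΣP(Mar 2013)Q(Feb 2013) = 1×340 + 4×91 + 4×12 = 340 + 364 + 48 = 752
ΣP(Feb 2013)Q(Feb 2013) = 1×340 + 4×91 + 4×12 = 340 + 364 + 48 = 752
link = 752/752 = 1.000000
Link Mar 2013→Apr 2013:
ΣP(Apr 2013)Q(Mar 2013) = 1×283 + 5×82 + 5×11 = 283 + 410 + 55 = 748
ΣP(Mar 2013)Q(Mar 2013) = 1×283 + 4×82 + 4×11 = 283 + 328 + 44 = 655
link = 748/655 = 1.141985
Chained index = 100 × 1.000000 × 1.000000 × 1.141985 = 114.1985

114.20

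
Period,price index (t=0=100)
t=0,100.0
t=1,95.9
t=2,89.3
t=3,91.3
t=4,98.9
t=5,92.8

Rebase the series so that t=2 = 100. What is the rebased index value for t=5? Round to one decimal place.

103.9

Rebased(t=5) = 92.8 / 89.3 × 100 = 103.9194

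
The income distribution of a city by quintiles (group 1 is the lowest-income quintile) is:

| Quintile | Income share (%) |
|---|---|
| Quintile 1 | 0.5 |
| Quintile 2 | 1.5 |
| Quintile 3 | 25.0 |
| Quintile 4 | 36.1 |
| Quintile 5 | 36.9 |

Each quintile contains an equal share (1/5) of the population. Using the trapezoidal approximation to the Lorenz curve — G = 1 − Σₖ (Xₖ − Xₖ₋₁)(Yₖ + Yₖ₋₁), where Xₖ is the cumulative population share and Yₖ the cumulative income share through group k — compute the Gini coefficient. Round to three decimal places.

0.430

Cumulative income shares Yₖ: 0.0050, 0.0200, 0.2700, 0.6310, 1.0000
Σ (Xₖ−Xₖ₋₁)(Yₖ+Yₖ₋₁) = (1/5)(0.0050+0.0000) + (1/5)(0.0200+0.0050) + (1/5)(0.2700+0.0200) + (1/5)(0.6310+0.2700) + (1/5)(1.0000+0.6310)
  = 0.0010 + 0.0050 + 0.0580 + 0.1802 + 0.3262 = 0.5704
G = 1 − 0.5704 = 0.4296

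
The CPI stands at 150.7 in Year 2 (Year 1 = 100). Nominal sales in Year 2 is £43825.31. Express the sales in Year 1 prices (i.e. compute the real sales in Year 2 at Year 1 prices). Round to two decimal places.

29081.16

Real = Nominal ÷ (Index/100) = 43825.31 ÷ (150.7/100)
     = 43825.31 ÷ 1.507 = 29081.1612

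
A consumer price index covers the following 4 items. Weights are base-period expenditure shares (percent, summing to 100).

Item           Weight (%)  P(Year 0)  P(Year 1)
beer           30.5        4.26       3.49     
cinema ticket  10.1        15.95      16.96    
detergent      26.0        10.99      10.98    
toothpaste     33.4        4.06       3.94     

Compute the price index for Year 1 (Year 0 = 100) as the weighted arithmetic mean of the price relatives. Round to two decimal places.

94.12

beer: 30.5 × (3.49/4.26) = 30.5 × 0.819249 = 24.9871
cinema ticket: 10.1 × (16.96/15.95) = 10.1 × 1.063323 = 10.7396
detergent: 26.0 × (10.98/10.99) = 26.0 × 0.999090 = 25.9763
toothpaste: 33.4 × (3.94/4.06) = 33.4 × 0.970443 = 32.4128
Index = Σ wᵢ·(p₁ᵢ/p₀ᵢ) = 24.9871 + 10.7396 + 25.9763 + 32.4128 = 94.1158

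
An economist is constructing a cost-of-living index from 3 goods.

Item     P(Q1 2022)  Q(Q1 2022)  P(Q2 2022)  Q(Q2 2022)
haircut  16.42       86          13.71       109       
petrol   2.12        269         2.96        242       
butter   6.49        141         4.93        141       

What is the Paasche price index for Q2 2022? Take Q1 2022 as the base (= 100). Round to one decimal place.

Paasche price index uses current-period quantities as weights.
ΣP(Q2 2022)·Q(Q2 2022) = 13.71×109 + 2.96×242 + 4.93×141 = 1494.39 + 716.32 + 695.13 = 2905.84
ΣP(Q1 2022)·Q(Q2 2022) = 16.42×109 + 2.12×242 + 6.49×141 = 1789.78 + 513.04 + 915.09 = 3217.91
Index = 2905.84 / 3217.91 × 100 = 90.3021

90.3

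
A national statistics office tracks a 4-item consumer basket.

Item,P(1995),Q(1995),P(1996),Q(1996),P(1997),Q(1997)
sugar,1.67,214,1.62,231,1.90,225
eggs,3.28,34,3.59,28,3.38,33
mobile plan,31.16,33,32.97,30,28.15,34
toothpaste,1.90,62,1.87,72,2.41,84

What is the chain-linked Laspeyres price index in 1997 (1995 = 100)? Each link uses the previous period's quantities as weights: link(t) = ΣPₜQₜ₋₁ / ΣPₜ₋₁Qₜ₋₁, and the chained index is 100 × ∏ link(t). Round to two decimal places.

100.53

Link 1995→1996:
ΣP(1996)Q(1995) = 1.62×214 + 3.59×34 + 32.97×33 + 1.87×62 = 346.68 + 122.06 + 1088.01 + 115.94 = 1672.69
ΣP(1995)Q(1995) = 1.67×214 + 3.28×34 + 31.16×33 + 1.90×62 = 357.38 + 111.52 + 1028.28 + 117.8 = 1614.98
link = 1672.69/1614.98 = 1.035734
Link 1996→1997:
ΣP(1997)Q(1996) = 1.90×231 + 3.38×28 + 28.15×30 + 2.41×72 = 438.9 + 94.64 + 844.5 + 173.52 = 1551.56
ΣP(1996)Q(1996) = 1.62×231 + 3.59×28 + 32.97×30 + 1.87×72 = 374.22 + 100.52 + 989.1 + 134.64 = 1598.48
link = 1551.56/1598.48 = 0.970647
Chained index = 100 × 1.035734 × 0.970647 = 100.5332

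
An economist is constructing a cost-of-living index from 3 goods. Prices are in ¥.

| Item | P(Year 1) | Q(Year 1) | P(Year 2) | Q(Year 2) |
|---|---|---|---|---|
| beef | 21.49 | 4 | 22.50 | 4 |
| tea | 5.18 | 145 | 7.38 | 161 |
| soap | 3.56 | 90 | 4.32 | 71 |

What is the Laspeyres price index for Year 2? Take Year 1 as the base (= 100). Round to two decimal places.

133.82

Laspeyres price index uses base-period quantities as weights.
ΣP(Year 2)·Q(Year 1) = 22.50×4 + 7.38×145 + 4.32×90 = 90 + 1070.1 + 388.8 = 1548.9
ΣP(Year 1)·Q(Year 1) = 21.49×4 + 5.18×145 + 3.56×90 = 85.96 + 751.1 + 320.4 = 1157.46
Index = 1548.9 / 1157.46 × 100 = 133.8189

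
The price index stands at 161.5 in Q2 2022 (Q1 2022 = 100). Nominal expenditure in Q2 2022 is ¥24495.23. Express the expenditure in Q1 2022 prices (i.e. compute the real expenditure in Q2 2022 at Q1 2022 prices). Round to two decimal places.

15167.33

Real = Nominal ÷ (Index/100) = 24495.23 ÷ (161.5/100)
     = 24495.23 ÷ 1.615 = 15167.3251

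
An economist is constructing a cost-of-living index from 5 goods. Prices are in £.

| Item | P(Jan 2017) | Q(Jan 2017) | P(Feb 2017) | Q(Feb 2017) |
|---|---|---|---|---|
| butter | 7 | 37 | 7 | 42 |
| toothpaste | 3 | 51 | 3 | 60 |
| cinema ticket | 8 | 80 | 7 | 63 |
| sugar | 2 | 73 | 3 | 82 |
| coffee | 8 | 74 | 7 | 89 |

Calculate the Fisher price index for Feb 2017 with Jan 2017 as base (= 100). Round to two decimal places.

Laspeyres component (base-period weights):
ΣP(Feb 2017)Q(Jan 2017) = 7×37 + 3×51 + 7×80 + 3×73 + 7×74 = 259 + 153 + 560 + 219 + 518 = 1709
ΣP(Jan 2017)Q(Jan 2017) = 7×37 + 3×51 + 8×80 + 2×73 + 8×74 = 259 + 153 + 640 + 146 + 592 = 1790
L = 1709 / 1790 × 100 = 95.4749
Paasche component (current-period weights):
ΣP(Feb 2017)Q(Feb 2017) = 7×42 + 3×60 + 7×63 + 3×82 + 7×89 = 294 + 180 + 441 + 246 + 623 = 1784
ΣP(Jan 2017)Q(Feb 2017) = 7×42 + 3×60 + 8×63 + 2×82 + 8×89 = 294 + 180 + 504 + 164 + 712 = 1854
P = 1784 / 1854 × 100 = 96.2244
Fisher = √(L × P) = √(95.4749 × 96.2244) = 95.8489

95.85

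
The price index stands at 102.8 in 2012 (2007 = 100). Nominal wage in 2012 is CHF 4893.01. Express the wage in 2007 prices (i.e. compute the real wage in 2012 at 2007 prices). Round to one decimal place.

Real = Nominal ÷ (Index/100) = 4893.01 ÷ (102.8/100)
     = 4893.01 ÷ 1.028 = 4759.7374

4759.7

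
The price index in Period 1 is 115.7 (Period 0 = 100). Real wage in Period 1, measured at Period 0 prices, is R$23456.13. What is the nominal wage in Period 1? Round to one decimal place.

27138.7

Nominal = Real × (Index/100) = 23456.13 × (115.7/100)
        = 23456.13 × 1.157 = 27138.7424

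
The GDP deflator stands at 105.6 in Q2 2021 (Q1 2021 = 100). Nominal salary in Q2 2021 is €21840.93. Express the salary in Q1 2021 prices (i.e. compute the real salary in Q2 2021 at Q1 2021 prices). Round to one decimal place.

Real = Nominal ÷ (Index/100) = 21840.93 ÷ (105.6/100)
     = 21840.93 ÷ 1.056 = 20682.6989

20682.7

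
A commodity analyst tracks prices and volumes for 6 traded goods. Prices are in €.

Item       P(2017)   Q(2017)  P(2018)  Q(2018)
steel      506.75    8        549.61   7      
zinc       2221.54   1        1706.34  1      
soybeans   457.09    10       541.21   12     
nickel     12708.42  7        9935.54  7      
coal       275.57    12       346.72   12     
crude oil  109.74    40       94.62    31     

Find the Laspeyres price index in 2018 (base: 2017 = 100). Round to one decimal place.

82.8

Laspeyres price index uses base-period quantities as weights.
ΣP(2018)·Q(2017) = 549.61×8 + 1706.34×1 + 541.21×10 + 9935.54×7 + 346.72×12 + 94.62×40 = 4396.88 + 1706.34 + 5412.1 + 69548.78 + 4160.64 + 3784.8 = 89009.54
ΣP(2017)·Q(2017) = 506.75×8 + 2221.54×1 + 457.09×10 + 12708.42×7 + 275.57×12 + 109.74×40 = 4054 + 2221.54 + 4570.9 + 88958.94 + 3306.84 + 4389.6 = 107501.82
Index = 89009.54 / 107501.82 × 100 = 82.7982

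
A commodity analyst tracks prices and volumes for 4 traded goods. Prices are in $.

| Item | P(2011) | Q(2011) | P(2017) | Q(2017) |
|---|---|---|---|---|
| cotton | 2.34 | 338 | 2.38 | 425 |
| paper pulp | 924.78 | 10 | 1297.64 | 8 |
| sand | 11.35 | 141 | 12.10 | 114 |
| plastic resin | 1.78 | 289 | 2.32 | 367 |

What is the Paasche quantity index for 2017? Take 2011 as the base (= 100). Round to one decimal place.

84.3

Paasche quantity index uses current-period prices as weights.
ΣP(2017)·Q(2017) = 2.38×425 + 1297.64×8 + 12.10×114 + 2.32×367 = 1011.5 + 10381.12 + 1379.4 + 851.44 = 13623.46
ΣP(2017)·Q(2011) = 2.38×338 + 1297.64×10 + 12.10×141 + 2.32×289 = 804.44 + 12976.4 + 1706.1 + 670.48 = 16157.42
Index = 13623.46 / 16157.42 × 100 = 84.3171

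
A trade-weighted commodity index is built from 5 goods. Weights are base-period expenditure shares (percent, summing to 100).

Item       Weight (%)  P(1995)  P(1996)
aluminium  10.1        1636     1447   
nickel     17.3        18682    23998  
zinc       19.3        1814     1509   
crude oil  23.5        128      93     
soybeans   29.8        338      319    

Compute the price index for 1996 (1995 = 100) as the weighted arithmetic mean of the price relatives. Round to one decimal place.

92.4

aluminium: 10.1 × (1447/1636) = 10.1 × 0.884474 = 8.9332
nickel: 17.3 × (23998/18682) = 17.3 × 1.284552 = 22.2227
zinc: 19.3 × (1509/1814) = 19.3 × 0.831863 = 16.0550
crude oil: 23.5 × (93/128) = 23.5 × 0.726562 = 17.0742
soybeans: 29.8 × (319/338) = 29.8 × 0.943787 = 28.1249
Index = Σ wᵢ·(p₁ᵢ/p₀ᵢ) = 8.9332 + 22.2227 + 16.0550 + 17.0742 + 28.1249 = 92.4100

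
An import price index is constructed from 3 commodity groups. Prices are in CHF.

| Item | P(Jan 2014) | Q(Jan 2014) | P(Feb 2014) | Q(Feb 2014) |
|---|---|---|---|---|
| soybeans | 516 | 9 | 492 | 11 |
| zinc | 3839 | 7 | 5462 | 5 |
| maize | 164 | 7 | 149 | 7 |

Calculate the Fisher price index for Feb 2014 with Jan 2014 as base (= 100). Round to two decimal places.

Laspeyres component (base-period weights):
ΣP(Feb 2014)Q(Jan 2014) = 492×9 + 5462×7 + 149×7 = 4428 + 38234 + 1043 = 43705
ΣP(Jan 2014)Q(Jan 2014) = 516×9 + 3839×7 + 164×7 = 4644 + 26873 + 1148 = 32665
L = 43705 / 32665 × 100 = 133.7976
Paasche component (current-period weights):
ΣP(Feb 2014)Q(Feb 2014) = 492×11 + 5462×5 + 149×7 = 5412 + 27310 + 1043 = 33765
ΣP(Jan 2014)Q(Feb 2014) = 516×11 + 3839×5 + 164×7 = 5676 + 19195 + 1148 = 26019
P = 33765 / 26019 × 100 = 129.7706
Fisher = √(L × P) = √(133.7976 × 129.7706) = 131.7687

131.77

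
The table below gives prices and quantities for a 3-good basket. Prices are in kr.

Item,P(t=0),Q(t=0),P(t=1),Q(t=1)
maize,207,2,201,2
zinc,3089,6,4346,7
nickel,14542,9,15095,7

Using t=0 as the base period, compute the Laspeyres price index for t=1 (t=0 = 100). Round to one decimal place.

108.3

Laspeyres price index uses base-period quantities as weights.
ΣP(t=1)·Q(t=0) = 201×2 + 4346×6 + 15095×9 = 402 + 26076 + 135855 = 162333
ΣP(t=0)·Q(t=0) = 207×2 + 3089×6 + 14542×9 = 414 + 18534 + 130878 = 149826
Index = 162333 / 149826 × 100 = 108.3477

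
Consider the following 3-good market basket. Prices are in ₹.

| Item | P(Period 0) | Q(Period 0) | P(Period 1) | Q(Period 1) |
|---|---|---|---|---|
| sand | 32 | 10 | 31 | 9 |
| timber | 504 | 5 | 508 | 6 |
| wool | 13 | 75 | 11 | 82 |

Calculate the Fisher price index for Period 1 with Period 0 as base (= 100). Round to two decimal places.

Laspeyres component (base-period weights):
ΣP(Period 1)Q(Period 0) = 31×10 + 508×5 + 11×75 = 310 + 2540 + 825 = 3675
ΣP(Period 0)Q(Period 0) = 32×10 + 504×5 + 13×75 = 320 + 2520 + 975 = 3815
L = 3675 / 3815 × 100 = 96.3303
Paasche component (current-period weights):
ΣP(Period 1)Q(Period 1) = 31×9 + 508×6 + 11×82 = 279 + 3048 + 902 = 4229
ΣP(Period 0)Q(Period 1) = 32×9 + 504×6 + 13×82 = 288 + 3024 + 1066 = 4378
P = 4229 / 4378 × 100 = 96.5966
Fisher = √(L × P) = √(96.3303 × 96.5966) = 96.4634

96.46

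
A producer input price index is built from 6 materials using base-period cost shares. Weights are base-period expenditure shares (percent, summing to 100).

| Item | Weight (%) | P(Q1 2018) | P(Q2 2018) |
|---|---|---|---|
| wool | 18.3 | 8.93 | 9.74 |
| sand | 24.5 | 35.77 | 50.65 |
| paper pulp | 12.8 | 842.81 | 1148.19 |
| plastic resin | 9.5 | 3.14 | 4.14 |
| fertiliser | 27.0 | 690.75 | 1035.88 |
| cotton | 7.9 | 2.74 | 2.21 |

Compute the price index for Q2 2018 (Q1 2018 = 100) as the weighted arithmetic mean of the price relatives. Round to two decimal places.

wool: 18.3 × (9.74/8.93) = 18.3 × 1.090705 = 19.9599
sand: 24.5 × (50.65/35.77) = 24.5 × 1.415991 = 34.6918
paper pulp: 12.8 × (1148.19/842.81) = 12.8 × 1.362336 = 17.4379
plastic resin: 9.5 × (4.14/3.14) = 9.5 × 1.318471 = 12.5255
fertiliser: 27.0 × (1035.88/690.75) = 27.0 × 1.499645 = 40.4904
cotton: 7.9 × (2.21/2.74) = 7.9 × 0.806569 = 6.3719
Index = Σ wᵢ·(p₁ᵢ/p₀ᵢ) = 19.9599 + 34.6918 + 17.4379 + 12.5255 + 40.4904 + 6.3719 = 131.4774

131.48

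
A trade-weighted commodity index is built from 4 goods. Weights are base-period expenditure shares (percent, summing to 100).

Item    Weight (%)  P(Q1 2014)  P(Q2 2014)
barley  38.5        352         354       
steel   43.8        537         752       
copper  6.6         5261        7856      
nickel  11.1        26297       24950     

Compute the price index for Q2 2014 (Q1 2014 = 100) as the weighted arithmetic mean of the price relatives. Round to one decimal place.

barley: 38.5 × (354/352) = 38.5 × 1.005682 = 38.7188
steel: 43.8 × (752/537) = 43.8 × 1.400372 = 61.3363
copper: 6.6 × (7856/5261) = 6.6 × 1.493252 = 9.8555
nickel: 11.1 × (24950/26297) = 11.1 × 0.948777 = 10.5314
Index = Σ wᵢ·(p₁ᵢ/p₀ᵢ) = 38.7188 + 61.3363 + 9.8555 + 10.5314 = 120.4420

120.4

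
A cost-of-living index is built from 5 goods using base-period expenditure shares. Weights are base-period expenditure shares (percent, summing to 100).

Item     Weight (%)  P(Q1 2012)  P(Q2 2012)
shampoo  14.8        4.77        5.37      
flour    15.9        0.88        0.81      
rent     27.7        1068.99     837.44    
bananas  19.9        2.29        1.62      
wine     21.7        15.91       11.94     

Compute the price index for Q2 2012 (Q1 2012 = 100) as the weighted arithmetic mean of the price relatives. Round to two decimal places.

shampoo: 14.8 × (5.37/4.77) = 14.8 × 1.125786 = 16.6616
flour: 15.9 × (0.81/0.88) = 15.9 × 0.920455 = 14.6352
rent: 27.7 × (837.44/1068.99) = 27.7 × 0.783394 = 21.7000
bananas: 19.9 × (1.62/2.29) = 19.9 × 0.707424 = 14.0777
wine: 21.7 × (11.94/15.91) = 21.7 × 0.750471 = 16.2852
Index = Σ wᵢ·(p₁ᵢ/p₀ᵢ) = 16.6616 + 14.6352 + 21.7000 + 14.0777 + 16.2852 = 83.3598

83.36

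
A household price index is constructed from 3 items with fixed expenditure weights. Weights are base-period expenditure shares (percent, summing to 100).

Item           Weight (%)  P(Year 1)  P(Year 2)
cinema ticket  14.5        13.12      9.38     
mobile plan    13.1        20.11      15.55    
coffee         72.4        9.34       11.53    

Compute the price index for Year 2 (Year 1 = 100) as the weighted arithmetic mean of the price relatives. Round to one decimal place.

109.9

cinema ticket: 14.5 × (9.38/13.12) = 14.5 × 0.714939 = 10.3666
mobile plan: 13.1 × (15.55/20.11) = 13.1 × 0.773247 = 10.1295
coffee: 72.4 × (11.53/9.34) = 72.4 × 1.234475 = 89.3760
Index = Σ wᵢ·(p₁ᵢ/p₀ᵢ) = 10.3666 + 10.1295 + 89.3760 = 109.8722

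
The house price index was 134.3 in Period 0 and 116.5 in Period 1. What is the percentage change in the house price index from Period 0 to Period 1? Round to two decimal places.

-13.25%

Change = (116.5 − 134.3) / 134.3 × 100
       = -17.8 / 134.3 × 100 = -13.2539%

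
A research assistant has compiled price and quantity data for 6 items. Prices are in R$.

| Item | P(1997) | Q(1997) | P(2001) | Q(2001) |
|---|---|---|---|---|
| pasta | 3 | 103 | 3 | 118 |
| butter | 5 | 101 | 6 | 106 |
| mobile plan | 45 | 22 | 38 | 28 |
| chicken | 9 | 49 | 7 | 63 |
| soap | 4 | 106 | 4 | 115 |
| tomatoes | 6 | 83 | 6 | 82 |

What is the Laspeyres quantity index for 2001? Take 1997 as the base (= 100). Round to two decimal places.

Laspeyres quantity index uses base-period prices as weights.
ΣP(1997)·Q(2001) = 3×118 + 5×106 + 45×28 + 9×63 + 4×115 + 6×82 = 354 + 530 + 1260 + 567 + 460 + 492 = 3663
ΣP(1997)·Q(1997) = 3×103 + 5×101 + 45×22 + 9×49 + 4×106 + 6×83 = 309 + 505 + 990 + 441 + 424 + 498 = 3167
Index = 3663 / 3167 × 100 = 115.6615

115.66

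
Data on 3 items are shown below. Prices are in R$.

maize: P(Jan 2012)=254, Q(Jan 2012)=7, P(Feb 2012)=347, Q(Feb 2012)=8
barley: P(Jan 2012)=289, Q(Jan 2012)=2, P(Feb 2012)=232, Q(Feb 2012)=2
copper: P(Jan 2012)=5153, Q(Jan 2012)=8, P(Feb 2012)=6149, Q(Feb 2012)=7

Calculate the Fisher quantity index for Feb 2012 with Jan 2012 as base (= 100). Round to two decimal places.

Laspeyres component (base-period weights):
ΣP(Jan 2012)Q(Feb 2012) = 254×8 + 289×2 + 5153×7 = 2032 + 578 + 36071 = 38681
ΣP(Jan 2012)Q(Jan 2012) = 254×7 + 289×2 + 5153×8 = 1778 + 578 + 41224 = 43580
L = 38681 / 43580 × 100 = 88.7586
Paasche component (current-period weights):
ΣP(Feb 2012)Q(Feb 2012) = 347×8 + 232×2 + 6149×7 = 2776 + 464 + 43043 = 46283
ΣP(Feb 2012)Q(Jan 2012) = 347×7 + 232×2 + 6149×8 = 2429 + 464 + 49192 = 52085
P = 46283 / 52085 × 100 = 88.8605
Fisher = √(L × P) = √(88.7586 × 88.8605) = 88.8095

88.81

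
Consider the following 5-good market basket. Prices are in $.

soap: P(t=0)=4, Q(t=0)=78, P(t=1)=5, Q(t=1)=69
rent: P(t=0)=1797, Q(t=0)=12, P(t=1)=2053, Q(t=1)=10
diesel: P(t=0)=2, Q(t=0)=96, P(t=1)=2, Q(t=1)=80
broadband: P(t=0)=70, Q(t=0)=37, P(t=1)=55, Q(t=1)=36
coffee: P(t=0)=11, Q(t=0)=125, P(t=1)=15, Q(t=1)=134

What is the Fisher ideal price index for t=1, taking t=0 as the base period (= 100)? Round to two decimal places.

111.80

Laspeyres component (base-period weights):
ΣP(t=1)Q(t=0) = 5×78 + 2053×12 + 2×96 + 55×37 + 15×125 = 390 + 24636 + 192 + 2035 + 1875 = 29128
ΣP(t=0)Q(t=0) = 4×78 + 1797×12 + 2×96 + 70×37 + 11×125 = 312 + 21564 + 192 + 2590 + 1375 = 26033
L = 29128 / 26033 × 100 = 111.8888
Paasche component (current-period weights):
ΣP(t=1)Q(t=1) = 5×69 + 2053×10 + 2×80 + 55×36 + 15×134 = 345 + 20530 + 160 + 1980 + 2010 = 25025
ΣP(t=0)Q(t=1) = 4×69 + 1797×10 + 2×80 + 70×36 + 11×134 = 276 + 17970 + 160 + 2520 + 1474 = 22400
P = 25025 / 22400 × 100 = 111.7188
Fisher = √(L × P) = √(111.8888 × 111.7188) = 111.8037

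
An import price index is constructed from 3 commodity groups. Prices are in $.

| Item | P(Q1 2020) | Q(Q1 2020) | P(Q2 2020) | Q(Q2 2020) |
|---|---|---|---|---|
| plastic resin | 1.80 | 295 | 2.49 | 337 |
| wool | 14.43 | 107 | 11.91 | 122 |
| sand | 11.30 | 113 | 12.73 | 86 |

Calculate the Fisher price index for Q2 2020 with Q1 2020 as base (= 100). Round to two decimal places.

Laspeyres component (base-period weights):
ΣP(Q2 2020)Q(Q1 2020) = 2.49×295 + 11.91×107 + 12.73×113 = 734.55 + 1274.37 + 1438.49 = 3447.41
ΣP(Q1 2020)Q(Q1 2020) = 1.80×295 + 14.43×107 + 11.30×113 = 531 + 1544.01 + 1276.9 = 3351.91
L = 3447.41 / 3351.91 × 100 = 102.8491
Paasche component (current-period weights):
ΣP(Q2 2020)Q(Q2 2020) = 2.49×337 + 11.91×122 + 12.73×86 = 839.13 + 1453.02 + 1094.78 = 3386.93
ΣP(Q1 2020)Q(Q2 2020) = 1.80×337 + 14.43×122 + 11.30×86 = 606.6 + 1760.46 + 971.8 = 3338.86
P = 3386.93 / 3338.86 × 100 = 101.4397
Fisher = √(L × P) = √(102.8491 × 101.4397) = 102.1420

102.14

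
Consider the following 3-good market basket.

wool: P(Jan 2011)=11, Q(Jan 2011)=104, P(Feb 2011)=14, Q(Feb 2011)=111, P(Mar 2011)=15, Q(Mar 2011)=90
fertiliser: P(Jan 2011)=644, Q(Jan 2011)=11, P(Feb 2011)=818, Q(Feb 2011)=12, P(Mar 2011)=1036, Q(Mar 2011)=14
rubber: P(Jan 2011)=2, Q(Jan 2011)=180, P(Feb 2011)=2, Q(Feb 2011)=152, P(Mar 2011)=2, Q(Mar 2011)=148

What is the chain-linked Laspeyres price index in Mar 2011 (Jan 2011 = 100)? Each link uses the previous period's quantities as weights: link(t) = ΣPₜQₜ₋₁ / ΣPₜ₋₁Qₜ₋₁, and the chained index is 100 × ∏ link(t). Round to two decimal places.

155.33

Link Jan 2011→Feb 2011:
ΣP(Feb 2011)Q(Jan 2011) = 14×104 + 818×11 + 2×180 = 1456 + 8998 + 360 = 10814
ΣP(Jan 2011)Q(Jan 2011) = 11×104 + 644×11 + 2×180 = 1144 + 7084 + 360 = 8588
link = 10814/8588 = 1.259199
Link Feb 2011→Mar 2011:
ΣP(Mar 2011)Q(Feb 2011) = 15×111 + 1036×12 + 2×152 = 1665 + 12432 + 304 = 14401
ΣP(Feb 2011)Q(Feb 2011) = 14×111 + 818×12 + 2×152 = 1554 + 9816 + 304 = 11674
link = 14401/11674 = 1.233596
Chained index = 100 × 1.259199 × 1.233596 = 155.3343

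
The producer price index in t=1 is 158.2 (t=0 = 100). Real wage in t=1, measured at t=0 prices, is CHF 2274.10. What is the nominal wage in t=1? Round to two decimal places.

Nominal = Real × (Index/100) = 2274.10 × (158.2/100)
        = 2274.10 × 1.582 = 3597.6262

3597.63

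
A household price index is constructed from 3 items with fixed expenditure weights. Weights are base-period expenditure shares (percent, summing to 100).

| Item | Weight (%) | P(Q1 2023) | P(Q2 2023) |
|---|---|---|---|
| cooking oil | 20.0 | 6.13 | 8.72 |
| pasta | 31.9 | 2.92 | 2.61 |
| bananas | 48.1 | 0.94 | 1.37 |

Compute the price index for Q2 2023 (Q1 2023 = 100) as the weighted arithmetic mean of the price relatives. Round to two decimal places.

cooking oil: 20.0 × (8.72/6.13) = 20.0 × 1.422512 = 28.4502
pasta: 31.9 × (2.61/2.92) = 31.9 × 0.893836 = 28.5134
bananas: 48.1 × (1.37/0.94) = 48.1 × 1.457447 = 70.1032
Index = Σ wᵢ·(p₁ᵢ/p₀ᵢ) = 28.4502 + 28.5134 + 70.1032 = 127.0668

127.07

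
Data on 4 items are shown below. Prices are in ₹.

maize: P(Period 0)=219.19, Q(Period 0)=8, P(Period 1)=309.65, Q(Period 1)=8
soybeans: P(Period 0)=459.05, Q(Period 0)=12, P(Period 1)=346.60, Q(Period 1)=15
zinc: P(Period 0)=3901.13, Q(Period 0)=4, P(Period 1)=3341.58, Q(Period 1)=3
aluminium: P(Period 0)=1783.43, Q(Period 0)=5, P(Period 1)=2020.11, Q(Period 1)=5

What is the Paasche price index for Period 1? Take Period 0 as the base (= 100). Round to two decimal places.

Paasche price index uses current-period quantities as weights.
ΣP(Period 1)·Q(Period 1) = 309.65×8 + 346.60×15 + 3341.58×3 + 2020.11×5 = 2477.2 + 5199 + 10024.74 + 10100.55 = 27801.49
ΣP(Period 0)·Q(Period 1) = 219.19×8 + 459.05×15 + 3901.13×3 + 1783.43×5 = 1753.52 + 6885.75 + 11703.39 + 8917.15 = 29259.81
Index = 27801.49 / 29259.81 × 100 = 95.0160

95.02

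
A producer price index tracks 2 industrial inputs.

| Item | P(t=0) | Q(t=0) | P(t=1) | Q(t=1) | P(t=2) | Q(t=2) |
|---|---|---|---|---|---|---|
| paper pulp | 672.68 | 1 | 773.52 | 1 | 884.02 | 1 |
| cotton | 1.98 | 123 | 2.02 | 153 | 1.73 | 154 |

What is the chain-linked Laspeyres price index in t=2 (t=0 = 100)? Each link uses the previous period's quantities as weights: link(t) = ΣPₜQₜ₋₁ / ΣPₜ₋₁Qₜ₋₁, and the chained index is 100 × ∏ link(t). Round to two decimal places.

Link t=0→t=1:
ΣP(t=1)Q(t=0) = 773.52×1 + 2.02×123 = 773.52 + 248.46 = 1021.98
ΣP(t=0)Q(t=0) = 672.68×1 + 1.98×123 = 672.68 + 243.54 = 916.22
link = 1021.98/916.22 = 1.115431
Link t=1→t=2:
ΣP(t=2)Q(t=1) = 884.02×1 + 1.73×153 = 884.02 + 264.69 = 1148.71
ΣP(t=1)Q(t=1) = 773.52×1 + 2.02×153 = 773.52 + 309.06 = 1082.58
link = 1148.71/1082.58 = 1.061086
Chained index = 100 × 1.115431 × 1.061086 = 118.3568

118.36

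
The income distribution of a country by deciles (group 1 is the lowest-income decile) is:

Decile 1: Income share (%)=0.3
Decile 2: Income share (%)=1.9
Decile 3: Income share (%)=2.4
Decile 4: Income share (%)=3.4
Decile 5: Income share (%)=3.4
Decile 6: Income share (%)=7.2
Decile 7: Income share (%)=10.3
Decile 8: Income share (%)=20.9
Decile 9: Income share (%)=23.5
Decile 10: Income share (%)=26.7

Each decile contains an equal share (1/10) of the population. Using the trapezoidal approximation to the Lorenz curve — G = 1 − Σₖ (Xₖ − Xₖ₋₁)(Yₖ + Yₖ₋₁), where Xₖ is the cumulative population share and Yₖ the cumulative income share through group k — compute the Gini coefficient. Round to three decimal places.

Cumulative income shares Yₖ: 0.0030, 0.0220, 0.0460, 0.0800, 0.1140, 0.1860, 0.2890, 0.4980, 0.7330, 1.0000
Σ (Xₖ−Xₖ₋₁)(Yₖ+Yₖ₋₁) = (1/10)(0.0030+0.0000) + (1/10)(0.0220+0.0030) + (1/10)(0.0460+0.0220) + (1/10)(0.0800+0.0460) + (1/10)(0.1140+0.0800) + (1/10)(0.1860+0.1140) + (1/10)(0.2890+0.1860) + (1/10)(0.4980+0.2890) + (1/10)(0.7330+0.4980) + (1/10)(1.0000+0.7330)
  = 0.0003 + 0.0025 + 0.0068 + 0.0126 + 0.0194 + 0.0300 + 0.0475 + 0.0787 + 0.1231 + 0.1733 = 0.4942
G = 1 − 0.4942 = 0.5058

0.506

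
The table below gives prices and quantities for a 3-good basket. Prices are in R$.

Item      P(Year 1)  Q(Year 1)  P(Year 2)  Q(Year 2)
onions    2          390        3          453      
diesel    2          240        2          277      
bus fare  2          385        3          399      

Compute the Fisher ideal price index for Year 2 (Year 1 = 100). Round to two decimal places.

137.95

Laspeyres component (base-period weights):
ΣP(Year 2)Q(Year 1) = 3×390 + 2×240 + 3×385 = 1170 + 480 + 1155 = 2805
ΣP(Year 1)Q(Year 1) = 2×390 + 2×240 + 2×385 = 780 + 480 + 770 = 2030
L = 2805 / 2030 × 100 = 138.1773
Paasche component (current-period weights):
ΣP(Year 2)Q(Year 2) = 3×453 + 2×277 + 3×399 = 1359 + 554 + 1197 = 3110
ΣP(Year 1)Q(Year 2) = 2×453 + 2×277 + 2×399 = 906 + 554 + 798 = 2258
P = 3110 / 2258 × 100 = 137.7325
Fisher = √(L × P) = √(138.1773 × 137.7325) = 137.9547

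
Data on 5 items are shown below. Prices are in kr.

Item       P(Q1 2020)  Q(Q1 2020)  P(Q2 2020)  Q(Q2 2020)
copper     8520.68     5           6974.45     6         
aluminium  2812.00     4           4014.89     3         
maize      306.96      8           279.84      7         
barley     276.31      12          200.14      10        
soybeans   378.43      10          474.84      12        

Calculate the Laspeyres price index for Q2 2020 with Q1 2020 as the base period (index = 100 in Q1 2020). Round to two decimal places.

Laspeyres price index uses base-period quantities as weights.
ΣP(Q2 2020)·Q(Q1 2020) = 6974.45×5 + 4014.89×4 + 279.84×8 + 200.14×12 + 474.84×10 = 34872.25 + 16059.56 + 2238.72 + 2401.68 + 4748.4 = 60320.61
ΣP(Q1 2020)·Q(Q1 2020) = 8520.68×5 + 2812.00×4 + 306.96×8 + 276.31×12 + 378.43×10 = 42603.4 + 11248 + 2455.68 + 3315.72 + 3784.3 = 63407.1
Index = 60320.61 / 63407.1 × 100 = 95.1323

95.13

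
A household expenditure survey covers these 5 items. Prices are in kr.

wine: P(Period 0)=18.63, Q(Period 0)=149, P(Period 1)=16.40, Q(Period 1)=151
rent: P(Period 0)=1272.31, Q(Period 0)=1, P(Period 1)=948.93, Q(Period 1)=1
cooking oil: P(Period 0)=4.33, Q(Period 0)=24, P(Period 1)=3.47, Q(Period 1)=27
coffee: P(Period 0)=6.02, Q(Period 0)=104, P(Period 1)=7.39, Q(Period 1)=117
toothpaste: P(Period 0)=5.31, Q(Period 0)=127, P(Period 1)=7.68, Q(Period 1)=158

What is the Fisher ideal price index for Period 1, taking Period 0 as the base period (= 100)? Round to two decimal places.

Laspeyres component (base-period weights):
ΣP(Period 1)Q(Period 0) = 16.40×149 + 948.93×1 + 3.47×24 + 7.39×104 + 7.68×127 = 2443.6 + 948.93 + 83.28 + 768.56 + 975.36 = 5219.73
ΣP(Period 0)Q(Period 0) = 18.63×149 + 1272.31×1 + 4.33×24 + 6.02×104 + 5.31×127 = 2775.87 + 1272.31 + 103.92 + 626.08 + 674.37 = 5452.55
L = 5219.73 / 5452.55 × 100 = 95.7301
Paasche component (current-period weights):
ΣP(Period 1)Q(Period 1) = 16.40×151 + 948.93×1 + 3.47×27 + 7.39×117 + 7.68×158 = 2476.4 + 948.93 + 93.69 + 864.63 + 1213.44 = 5597.09
ΣP(Period 0)Q(Period 1) = 18.63×151 + 1272.31×1 + 4.33×27 + 6.02×117 + 5.31×158 = 2813.13 + 1272.31 + 116.91 + 704.34 + 838.98 = 5745.67
P = 5597.09 / 5745.67 × 100 = 97.4141
Fisher = √(L × P) = √(95.7301 × 97.4141) = 96.5684

96.57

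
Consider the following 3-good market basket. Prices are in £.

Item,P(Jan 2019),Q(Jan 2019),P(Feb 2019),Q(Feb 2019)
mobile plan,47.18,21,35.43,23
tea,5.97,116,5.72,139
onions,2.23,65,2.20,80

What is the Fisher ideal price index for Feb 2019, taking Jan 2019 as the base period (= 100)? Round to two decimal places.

Laspeyres component (base-period weights):
ΣP(Feb 2019)Q(Jan 2019) = 35.43×21 + 5.72×116 + 2.20×65 = 744.03 + 663.52 + 143 = 1550.55
ΣP(Jan 2019)Q(Jan 2019) = 47.18×21 + 5.97×116 + 2.23×65 = 990.78 + 692.52 + 144.95 = 1828.25
L = 1550.55 / 1828.25 × 100 = 84.8106
Paasche component (current-period weights):
ΣP(Feb 2019)Q(Feb 2019) = 35.43×23 + 5.72×139 + 2.20×80 = 814.89 + 795.08 + 176 = 1785.97
ΣP(Jan 2019)Q(Feb 2019) = 47.18×23 + 5.97×139 + 2.23×80 = 1085.14 + 829.83 + 178.4 = 2093.37
P = 1785.97 / 2093.37 × 100 = 85.3155
Fisher = √(L × P) = √(84.8106 × 85.3155) = 85.0627

85.06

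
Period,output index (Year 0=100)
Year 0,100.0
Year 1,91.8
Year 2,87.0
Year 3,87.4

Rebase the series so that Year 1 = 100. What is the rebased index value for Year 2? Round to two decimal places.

Rebased(Year 2) = 87.0 / 91.8 × 100 = 94.7712

94.77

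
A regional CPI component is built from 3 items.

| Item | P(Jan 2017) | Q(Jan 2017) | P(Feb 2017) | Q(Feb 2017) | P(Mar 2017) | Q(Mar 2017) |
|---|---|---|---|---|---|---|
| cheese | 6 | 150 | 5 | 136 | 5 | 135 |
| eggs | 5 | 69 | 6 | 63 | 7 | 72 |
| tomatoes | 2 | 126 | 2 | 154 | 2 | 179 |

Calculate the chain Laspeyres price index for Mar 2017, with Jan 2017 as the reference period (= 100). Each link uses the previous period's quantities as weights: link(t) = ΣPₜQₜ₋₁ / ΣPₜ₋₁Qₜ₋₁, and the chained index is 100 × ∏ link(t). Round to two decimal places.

98.95

Link Jan 2017→Feb 2017:
ΣP(Feb 2017)Q(Jan 2017) = 5×150 + 6×69 + 2×126 = 750 + 414 + 252 = 1416
ΣP(Jan 2017)Q(Jan 2017) = 6×150 + 5×69 + 2×126 = 900 + 345 + 252 = 1497
link = 1416/1497 = 0.945892
Link Feb 2017→Mar 2017:
ΣP(Mar 2017)Q(Feb 2017) = 5×136 + 7×63 + 2×154 = 680 + 441 + 308 = 1429
ΣP(Feb 2017)Q(Feb 2017) = 5×136 + 6×63 + 2×154 = 680 + 378 + 308 = 1366
link = 1429/1366 = 1.046120
Chained index = 100 × 0.945892 × 1.046120 = 98.9516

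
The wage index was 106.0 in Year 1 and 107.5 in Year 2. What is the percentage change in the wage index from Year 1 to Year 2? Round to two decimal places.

Change = (107.5 − 106.0) / 106.0 × 100
       = 1.5 / 106.0 × 100 = 1.4151%

1.42%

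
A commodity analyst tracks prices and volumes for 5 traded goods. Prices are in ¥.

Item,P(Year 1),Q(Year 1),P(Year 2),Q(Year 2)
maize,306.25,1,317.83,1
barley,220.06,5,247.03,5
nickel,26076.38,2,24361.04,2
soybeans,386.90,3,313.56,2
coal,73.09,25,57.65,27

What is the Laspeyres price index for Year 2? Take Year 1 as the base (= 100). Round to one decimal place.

93.1

Laspeyres price index uses base-period quantities as weights.
ΣP(Year 2)·Q(Year 1) = 317.83×1 + 247.03×5 + 24361.04×2 + 313.56×3 + 57.65×25 = 317.83 + 1235.15 + 48722.08 + 940.68 + 1441.25 = 52656.99
ΣP(Year 1)·Q(Year 1) = 306.25×1 + 220.06×5 + 26076.38×2 + 386.90×3 + 73.09×25 = 306.25 + 1100.3 + 52152.76 + 1160.7 + 1827.25 = 56547.26
Index = 52656.99 / 56547.26 × 100 = 93.1203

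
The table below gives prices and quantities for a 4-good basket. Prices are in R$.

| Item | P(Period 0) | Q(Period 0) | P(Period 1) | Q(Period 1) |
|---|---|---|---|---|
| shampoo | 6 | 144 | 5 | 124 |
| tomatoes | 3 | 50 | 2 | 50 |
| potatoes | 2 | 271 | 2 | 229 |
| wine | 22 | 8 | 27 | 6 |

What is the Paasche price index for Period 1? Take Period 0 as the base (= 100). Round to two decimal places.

Paasche price index uses current-period quantities as weights.
ΣP(Period 1)·Q(Period 1) = 5×124 + 2×50 + 2×229 + 27×6 = 620 + 100 + 458 + 162 = 1340
ΣP(Period 0)·Q(Period 1) = 6×124 + 3×50 + 2×229 + 22×6 = 744 + 150 + 458 + 132 = 1484
Index = 1340 / 1484 × 100 = 90.2965

90.30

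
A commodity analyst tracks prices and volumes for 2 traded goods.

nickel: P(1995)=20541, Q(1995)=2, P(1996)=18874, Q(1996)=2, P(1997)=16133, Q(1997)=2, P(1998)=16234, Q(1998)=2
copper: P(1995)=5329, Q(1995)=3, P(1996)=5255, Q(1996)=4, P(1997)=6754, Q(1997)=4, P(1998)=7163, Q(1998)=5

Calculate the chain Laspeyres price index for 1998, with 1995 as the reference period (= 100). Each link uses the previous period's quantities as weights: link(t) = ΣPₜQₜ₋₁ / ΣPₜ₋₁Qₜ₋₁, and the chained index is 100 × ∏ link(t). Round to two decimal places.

97.52

Link 1995→1996:
ΣP(1996)Q(1995) = 18874×2 + 5255×3 = 37748 + 15765 = 53513
ΣP(1995)Q(1995) = 20541×2 + 5329×3 = 41082 + 15987 = 57069
link = 53513/57069 = 0.937689
Link 1996→1997:
ΣP(1997)Q(1996) = 16133×2 + 6754×4 = 32266 + 27016 = 59282
ΣP(1996)Q(1996) = 18874×2 + 5255×4 = 37748 + 21020 = 58768
link = 59282/58768 = 1.008746
Link 1997→1998:
ΣP(1998)Q(1997) = 16234×2 + 7163×4 = 32468 + 28652 = 61120
ΣP(1997)Q(1997) = 16133×2 + 6754×4 = 32266 + 27016 = 59282
link = 61120/59282 = 1.031004
Chained index = 100 × 0.937689 × 1.008746 × 1.031004 = 97.5217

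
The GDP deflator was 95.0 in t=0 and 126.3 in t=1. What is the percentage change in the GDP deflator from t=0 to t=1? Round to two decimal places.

32.95%

Change = (126.3 − 95.0) / 95.0 × 100
       = 31.3 / 95.0 × 100 = 32.9474%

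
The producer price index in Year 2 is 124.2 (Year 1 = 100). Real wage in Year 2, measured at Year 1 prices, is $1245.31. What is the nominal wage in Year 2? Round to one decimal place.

1546.7

Nominal = Real × (Index/100) = 1245.31 × (124.2/100)
        = 1245.31 × 1.242 = 1546.6750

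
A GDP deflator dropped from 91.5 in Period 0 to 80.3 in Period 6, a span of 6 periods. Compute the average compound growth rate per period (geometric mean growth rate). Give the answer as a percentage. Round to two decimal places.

Growth factor = (80.3/91.5)^(1/6) = (0.877596)^(1/6) = 0.978474
Growth rate = 0.978474 − 1 = -0.021526 = -2.1526%

-2.15%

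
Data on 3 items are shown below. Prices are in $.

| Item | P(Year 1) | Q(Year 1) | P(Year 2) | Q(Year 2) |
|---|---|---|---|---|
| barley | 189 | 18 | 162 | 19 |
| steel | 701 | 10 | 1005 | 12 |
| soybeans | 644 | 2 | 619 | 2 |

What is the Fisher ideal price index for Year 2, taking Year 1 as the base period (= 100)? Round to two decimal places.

Laspeyres component (base-period weights):
ΣP(Year 2)Q(Year 1) = 162×18 + 1005×10 + 619×2 = 2916 + 10050 + 1238 = 14204
ΣP(Year 1)Q(Year 1) = 189×18 + 701×10 + 644×2 = 3402 + 7010 + 1288 = 11700
L = 14204 / 11700 × 100 = 121.4017
Paasche component (current-period weights):
ΣP(Year 2)Q(Year 2) = 162×19 + 1005×12 + 619×2 = 3078 + 12060 + 1238 = 16376
ΣP(Year 1)Q(Year 2) = 189×19 + 701×12 + 644×2 = 3591 + 8412 + 1288 = 13291
P = 16376 / 13291 × 100 = 123.2112
Fisher = √(L × P) = √(121.4017 × 123.2112) = 122.3031

122.30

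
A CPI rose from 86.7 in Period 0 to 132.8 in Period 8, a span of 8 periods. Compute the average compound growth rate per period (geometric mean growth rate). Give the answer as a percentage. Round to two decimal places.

Growth factor = (132.8/86.7)^(1/8) = (1.531719)^(1/8) = 1.054745
Growth rate = 1.054745 − 1 = 0.054745 = 5.4745%

5.47%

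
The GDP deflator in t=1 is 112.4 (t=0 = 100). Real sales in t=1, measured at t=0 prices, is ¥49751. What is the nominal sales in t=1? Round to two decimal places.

Nominal = Real × (Index/100) = 49751 × (112.4/100)
        = 49751 × 1.124 = 55920.1240

55920.12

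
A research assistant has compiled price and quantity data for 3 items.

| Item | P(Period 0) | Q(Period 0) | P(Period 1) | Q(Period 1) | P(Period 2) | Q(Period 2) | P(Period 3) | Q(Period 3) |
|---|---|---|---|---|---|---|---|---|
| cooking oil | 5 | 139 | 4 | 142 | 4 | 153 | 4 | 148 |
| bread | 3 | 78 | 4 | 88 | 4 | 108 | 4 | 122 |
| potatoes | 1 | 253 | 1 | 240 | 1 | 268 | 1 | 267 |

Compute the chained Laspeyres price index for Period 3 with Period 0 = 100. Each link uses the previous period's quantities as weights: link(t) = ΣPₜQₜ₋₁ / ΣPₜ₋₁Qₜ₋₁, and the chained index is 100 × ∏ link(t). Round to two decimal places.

94.84

Link Period 0→Period 1:
ΣP(Period 1)Q(Period 0) = 4×139 + 4×78 + 1×253 = 556 + 312 + 253 = 1121
ΣP(Period 0)Q(Period 0) = 5×139 + 3×78 + 1×253 = 695 + 234 + 253 = 1182
link = 1121/1182 = 0.948393
Link Period 1→Period 2:
ΣP(Period 2)Q(Period 1) = 4×142 + 4×88 + 1×240 = 568 + 352 + 240 = 1160
ΣP(Period 1)Q(Period 1) = 4×142 + 4×88 + 1×240 = 568 + 352 + 240 = 1160
link = 1160/1160 = 1.000000
Link Period 2→Period 3:
ΣP(Period 3)Q(Period 2) = 4×153 + 4×108 + 1×268 = 612 + 432 + 268 = 1312
ΣP(Period 2)Q(Period 2) = 4×153 + 4×108 + 1×268 = 612 + 432 + 268 = 1312
link = 1312/1312 = 1.000000
Chained index = 100 × 0.948393 × 1.000000 × 1.000000 = 94.8393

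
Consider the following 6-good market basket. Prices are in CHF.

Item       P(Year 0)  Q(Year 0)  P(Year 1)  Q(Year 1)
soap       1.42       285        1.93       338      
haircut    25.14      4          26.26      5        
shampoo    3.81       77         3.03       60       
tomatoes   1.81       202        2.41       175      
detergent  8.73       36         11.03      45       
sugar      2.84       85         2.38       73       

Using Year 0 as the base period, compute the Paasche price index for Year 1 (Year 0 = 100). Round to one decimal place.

117.5

Paasche price index uses current-period quantities as weights.
ΣP(Year 1)·Q(Year 1) = 1.93×338 + 26.26×5 + 3.03×60 + 2.41×175 + 11.03×45 + 2.38×73 = 652.34 + 131.3 + 181.8 + 421.75 + 496.35 + 173.74 = 2057.28
ΣP(Year 0)·Q(Year 1) = 1.42×338 + 25.14×5 + 3.81×60 + 1.81×175 + 8.73×45 + 2.84×73 = 479.96 + 125.7 + 228.6 + 316.75 + 392.85 + 207.32 = 1751.18
Index = 2057.28 / 1751.18 × 100 = 117.4796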